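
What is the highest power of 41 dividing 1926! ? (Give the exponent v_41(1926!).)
v_41(1926!) = 47

Legendre's formula: v_p(n!) = Σ_{k ≥ 1} ⌊n / p^k⌋. For p = 41, n = 1926, the terms are:
  ⌊1926/41^1⌋ = ⌊1926/41⌋ = 46
  ⌊1926/41^2⌋ = ⌊1926/1681⌋ = 1
(the next term ⌊1926/41^3⌋ = 0, terminating the sum). Summing: v_41(1926!) = 46 + 1 = 47.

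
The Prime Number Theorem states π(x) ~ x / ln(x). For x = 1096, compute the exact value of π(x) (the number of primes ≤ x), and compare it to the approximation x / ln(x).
π(1096) = 183;  x/ln(x) ≈ 156.58;  relative error ≈ 14.43%.

Directly count primes up to 1096: π(1096) = 183. The PNT approximation gives 1096/ln(1096) ≈ 1096/6.99942 ≈ 156.58. Relative error (π(x) − x/ln(x)) / π(x) ≈ 14.43%; the approximation is known to undercount slightly (Li(x) is a better estimate).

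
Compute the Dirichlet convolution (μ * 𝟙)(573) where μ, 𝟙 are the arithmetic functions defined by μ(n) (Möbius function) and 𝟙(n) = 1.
(μ * 𝟙)(573) = 0

Divisors of 573: [1, 3, 191, 573]. For each d | 573:
  d = 1: μ(1) · 𝟙(573/1) = 1 · 1 = 1
  d = 3: μ(3) · 𝟙(573/3) = -1 · 1 = -1
  d = 191: μ(191) · 𝟙(573/191) = -1 · 1 = -1
  d = 573: μ(573) · 𝟙(573/573) = 1 · 1 = 1
Summing: (μ * 𝟙)(573) = 1 + -1 + -1 + 1 = 0.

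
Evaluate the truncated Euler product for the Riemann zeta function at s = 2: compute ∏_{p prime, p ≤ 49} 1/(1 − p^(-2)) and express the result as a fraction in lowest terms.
∏ = 162139622078364740433577733/98952027459385036898304000

The primes p ≤ 49 are [2, 3, 5, 7, 11, 13, 17, 19, 23, 29, 31, 37, 41, 43, 47]. For each prime, (1 − 1/p^2)^(-1) = p^2 / (p^2 − 1). The product is (1 − 1/2^2)^(-1), (1 − 1/3^2)^(-1), (1 − 1/5^2)^(-1), (1 − 1/7^2)^(-1), (1 − 1/11^2)^(-1), (1 − 1/13^2)^(-1), (1 − 1/17^2)^(-1), (1 − 1/19^2)^(-1), (1 − 1/23^2)^(-1), (1 − 1/29^2)^(-1), (1 − 1/31^2)^(-1), (1 − 1/37^2)^(-1), (1 − 1/41^2)^(-1), (1 − 1/43^2)^(-1), (1 − 1/47^2)^(-1) = ∏ p^2 / (p^2 − 1) = 162139622078364740433577733/98952027459385036898304000.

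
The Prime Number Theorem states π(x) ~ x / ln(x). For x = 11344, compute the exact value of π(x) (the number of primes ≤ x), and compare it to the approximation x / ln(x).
π(11344) = 1370;  x/ln(x) ≈ 1215.02;  relative error ≈ 11.31%.

Directly count primes up to 11344: π(11344) = 1370. The PNT approximation gives 11344/ln(11344) ≈ 11344/9.33644 ≈ 1215.02. Relative error (π(x) − x/ln(x)) / π(x) ≈ 11.31%; the approximation is known to undercount slightly (Li(x) is a better estimate).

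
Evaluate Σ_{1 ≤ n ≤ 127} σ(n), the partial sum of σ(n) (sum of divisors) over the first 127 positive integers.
Σ_{n ≤ 127} σ(n) = 13280

Compute σ(n) for each 1 ≤ n ≤ 127: σ(1) = 1, σ(2) = 3, σ(3) = 4, σ(4) = 7, σ(5) = 6, σ(6) = 12, σ(7) = 8, σ(8) = 15, σ(9) = 13, σ(10) = 18, σ(11) = 12, σ(12) = 28, σ(13) = 14, σ(14) = 24, σ(15) = 24, σ(16) = 31, σ(17) = 18, σ(18) = 39, σ(19) = 20, σ(20) = 42, σ(21) = 32, σ(22) = 36, σ(23) = 24, σ(24) = 60, σ(25) = 31, σ(26) = 42, σ(27) = 40, σ(28) = 56, σ(29) = 30, σ(30) = 72, σ(31) = 32, σ(32) = 63, σ(33) = 48, σ(34) = 54, σ(35) = 48, σ(36) = 91, σ(37) = 38, σ(38) = 60, σ(39) = 56, σ(40) = 90, σ(41) = 42, σ(42) = 96, σ(43) = 44, σ(44) = 84, σ(45) = 78, σ(46) = 72, σ(47) = 48, σ(48) = 124, σ(49) = 57, σ(50) = 93, σ(51) = 72, σ(52) = 98, σ(53) = 54, σ(54) = 120, σ(55) = 72, σ(56) = 120, σ(57) = 80, σ(58) = 90, σ(59) = 60, σ(60) = 168, σ(61) = 62, σ(62) = 96, σ(63) = 104, σ(64) = 127, σ(65) = 84, σ(66) = 144, σ(67) = 68, σ(68) = 126, σ(69) = 96, σ(70) = 144, σ(71) = 72, σ(72) = 195, σ(73) = 74, σ(74) = 114, σ(75) = 124, σ(76) = 140, σ(77) = 96, σ(78) = 168, σ(79) = 80, σ(80) = 186, σ(81) = 121, σ(82) = 126, σ(83) = 84, σ(84) = 224, σ(85) = 108, σ(86) = 132, σ(87) = 120, σ(88) = 180, σ(89) = 90, σ(90) = 234, σ(91) = 112, σ(92) = 168, σ(93) = 128, σ(94) = 144, σ(95) = 120, σ(96) = 252, σ(97) = 98, σ(98) = 171, σ(99) = 156, σ(100) = 217, σ(101) = 102, σ(102) = 216, σ(103) = 104, σ(104) = 210, σ(105) = 192, σ(106) = 162, σ(107) = 108, σ(108) = 280, σ(109) = 110, σ(110) = 216, σ(111) = 152, σ(112) = 248, σ(113) = 114, σ(114) = 240, σ(115) = 144, σ(116) = 210, σ(117) = 182, σ(118) = 180, σ(119) = 144, σ(120) = 360, σ(121) = 133, σ(122) = 186, σ(123) = 168, σ(124) = 224, σ(125) = 156, σ(126) = 312, σ(127) = 128. Summing all 127 values: 13280. (Average order: Σ_{n ≤ x} σ(n) ~ (π²/12) x². For x = 127, (π²/12)·127² ≈ 13265.57.)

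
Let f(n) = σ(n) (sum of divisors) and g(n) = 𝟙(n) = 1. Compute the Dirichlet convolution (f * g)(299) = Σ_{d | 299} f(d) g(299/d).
(σ * 𝟙)(299) = 375

Divisors of 299: [1, 13, 23, 299]. For each d | 299:
  d = 1: σ(1) · 𝟙(299/1) = 1 · 1 = 1
  d = 13: σ(13) · 𝟙(299/13) = 14 · 1 = 14
  d = 23: σ(23) · 𝟙(299/23) = 24 · 1 = 24
  d = 299: σ(299) · 𝟙(299/299) = 336 · 1 = 336
Summing: (σ * 𝟙)(299) = 1 + 14 + 24 + 336 = 375.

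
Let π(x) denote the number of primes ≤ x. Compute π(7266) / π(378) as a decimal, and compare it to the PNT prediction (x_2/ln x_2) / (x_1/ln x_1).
π(7266)/π(378) = 928/74 ≈ 12.5405;  PNT prediction ≈ 12.8312.

π(378) = 74 and π(7266) = 928, so π(7266)/π(378) ≈ 12.5405. The PNT-predicted ratio is (7266/ln(7266)) / (378/ln(378)) ≈ 12.8312. The two agree to within a few percent, as expected.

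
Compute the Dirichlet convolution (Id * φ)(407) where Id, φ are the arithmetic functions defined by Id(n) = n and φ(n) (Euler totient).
(Id * φ)(407) = 1533

Divisors of 407: [1, 11, 37, 407]. For each d | 407:
  d = 1: Id(1) · φ(407/1) = 1 · 360 = 360
  d = 11: Id(11) · φ(407/11) = 11 · 36 = 396
  d = 37: Id(37) · φ(407/37) = 37 · 10 = 370
  d = 407: Id(407) · φ(407/407) = 407 · 1 = 407
Summing: (Id * φ)(407) = 360 + 396 + 370 + 407 = 1533.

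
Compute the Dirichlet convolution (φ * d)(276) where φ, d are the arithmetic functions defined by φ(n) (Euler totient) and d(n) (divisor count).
(φ * d)(276) = 672

Divisors of 276: [1, 2, 3, 4, 6, 12, 23, 46, 69, 92, 138, 276]. For each d | 276:
  d = 1: φ(1) · d(276/1) = 1 · 12 = 12
  d = 2: φ(2) · d(276/2) = 1 · 8 = 8
  d = 3: φ(3) · d(276/3) = 2 · 6 = 12
  d = 4: φ(4) · d(276/4) = 2 · 4 = 8
  d = 6: φ(6) · d(276/6) = 2 · 4 = 8
  d = 12: φ(12) · d(276/12) = 4 · 2 = 8
  d = 23: φ(23) · d(276/23) = 22 · 6 = 132
  d = 46: φ(46) · d(276/46) = 22 · 4 = 88
  d = 69: φ(69) · d(276/69) = 44 · 3 = 132
  d = 92: φ(92) · d(276/92) = 44 · 2 = 88
  d = 138: φ(138) · d(276/138) = 44 · 2 = 88
  d = 276: φ(276) · d(276/276) = 88 · 1 = 88
Summing: (φ * d)(276) = 12 + 8 + 12 + 8 + 8 + 8 + 132 + 88 + 132 + 88 + 88 + 88 = 672.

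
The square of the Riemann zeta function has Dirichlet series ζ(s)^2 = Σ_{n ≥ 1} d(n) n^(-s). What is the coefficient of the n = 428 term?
d(428) = 6

ζ(s)^2 = (Σ 1/m^s)(Σ 1/k^s). The coefficient of 1/n^s in the product is the number of ordered pairs (m, k) with mk = n, which equals d(n). For n = 428, divisors are [1, 2, 4, 107, 214, 428], so d(428) = 6.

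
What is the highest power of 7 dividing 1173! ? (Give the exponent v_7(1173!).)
v_7(1173!) = 193

Legendre's formula: v_p(n!) = Σ_{k ≥ 1} ⌊n / p^k⌋. For p = 7, n = 1173, the terms are:
  ⌊1173/7^1⌋ = ⌊1173/7⌋ = 167
  ⌊1173/7^2⌋ = ⌊1173/49⌋ = 23
  ⌊1173/7^3⌋ = ⌊1173/343⌋ = 3
(the next term ⌊1173/7^4⌋ = 0, terminating the sum). Summing: v_7(1173!) = 167 + 23 + 3 = 193.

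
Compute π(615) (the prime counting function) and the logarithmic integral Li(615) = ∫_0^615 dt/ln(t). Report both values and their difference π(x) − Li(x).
π(615) = 112;  Li(615) ≈ 119.99;  π(x) − Li(x) ≈ -7.99.

Direct count of primes ≤ 615 gives π(615) = 112. Numerical evaluation of the logarithmic integral gives Li(615) ≈ 119.99. The difference π(x) − Li(x) ≈ -7.99 is typically negative for small/moderate x (Li(x) overestimates), though Littlewood's theorem shows this sign changes infinitely often.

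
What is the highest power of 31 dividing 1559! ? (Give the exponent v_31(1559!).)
v_31(1559!) = 51

Legendre's formula: v_p(n!) = Σ_{k ≥ 1} ⌊n / p^k⌋. For p = 31, n = 1559, the terms are:
  ⌊1559/31^1⌋ = ⌊1559/31⌋ = 50
  ⌊1559/31^2⌋ = ⌊1559/961⌋ = 1
(the next term ⌊1559/31^3⌋ = 0, terminating the sum). Summing: v_31(1559!) = 50 + 1 = 51.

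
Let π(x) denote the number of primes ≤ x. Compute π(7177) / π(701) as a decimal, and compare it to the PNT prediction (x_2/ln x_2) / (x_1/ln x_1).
π(7177)/π(701) = 917/126 ≈ 7.2778;  PNT prediction ≈ 7.5559.

π(701) = 126 and π(7177) = 917, so π(7177)/π(701) ≈ 7.2778. The PNT-predicted ratio is (7177/ln(7177)) / (701/ln(701)) ≈ 7.5559. The two agree to within a few percent, as expected.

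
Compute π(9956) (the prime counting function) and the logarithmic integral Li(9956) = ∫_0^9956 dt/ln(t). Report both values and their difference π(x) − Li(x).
π(9956) = 1227;  Li(9956) ≈ 1241.36;  π(x) − Li(x) ≈ -14.36.

Direct count of primes ≤ 9956 gives π(9956) = 1227. Numerical evaluation of the logarithmic integral gives Li(9956) ≈ 1241.36. The difference π(x) − Li(x) ≈ -14.36 is typically negative for small/moderate x (Li(x) overestimates), though Littlewood's theorem shows this sign changes infinitely often.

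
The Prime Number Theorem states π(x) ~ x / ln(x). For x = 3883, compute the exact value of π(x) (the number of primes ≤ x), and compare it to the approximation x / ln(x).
π(3883) = 538;  x/ln(x) ≈ 469.85;  relative error ≈ 12.67%.

Directly count primes up to 3883: π(3883) = 538. The PNT approximation gives 3883/ln(3883) ≈ 3883/8.26436 ≈ 469.85. Relative error (π(x) − x/ln(x)) / π(x) ≈ 12.67%; the approximation is known to undercount slightly (Li(x) is a better estimate).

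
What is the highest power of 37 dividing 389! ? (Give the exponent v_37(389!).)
v_37(389!) = 10

Legendre's formula: v_p(n!) = Σ_{k ≥ 1} ⌊n / p^k⌋. For p = 37, n = 389, the terms are:
  ⌊389/37^1⌋ = ⌊389/37⌋ = 10
(the next term ⌊389/37^2⌋ = 0, terminating the sum). Summing: v_37(389!) = 10 = 10.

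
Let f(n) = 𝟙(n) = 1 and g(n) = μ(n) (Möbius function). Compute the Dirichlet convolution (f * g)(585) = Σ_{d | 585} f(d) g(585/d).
(𝟙 * μ)(585) = 0

Divisors of 585: [1, 3, 5, 9, 13, 15, 39, 45, 65, 117, 195, 585]. For each d | 585:
  d = 1: 𝟙(1) · μ(585/1) = 1 · 0 = 0
  d = 3: 𝟙(3) · μ(585/3) = 1 · -1 = -1
  d = 5: 𝟙(5) · μ(585/5) = 1 · 0 = 0
  d = 9: 𝟙(9) · μ(585/9) = 1 · 1 = 1
  d = 13: 𝟙(13) · μ(585/13) = 1 · 0 = 0
  d = 15: 𝟙(15) · μ(585/15) = 1 · 1 = 1
  d = 39: 𝟙(39) · μ(585/39) = 1 · 1 = 1
  d = 45: 𝟙(45) · μ(585/45) = 1 · -1 = -1
  d = 65: 𝟙(65) · μ(585/65) = 1 · 0 = 0
  d = 117: 𝟙(117) · μ(585/117) = 1 · -1 = -1
  d = 195: 𝟙(195) · μ(585/195) = 1 · -1 = -1
  d = 585: 𝟙(585) · μ(585/585) = 1 · 1 = 1
Summing: (𝟙 * μ)(585) = 0 + -1 + 0 + 1 + 0 + 1 + 1 + -1 + 0 + -1 + -1 + 1 = 0.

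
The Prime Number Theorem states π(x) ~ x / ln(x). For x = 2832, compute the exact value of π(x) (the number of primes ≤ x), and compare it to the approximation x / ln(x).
π(2832) = 410;  x/ln(x) ≈ 356.28;  relative error ≈ 13.10%.

Directly count primes up to 2832: π(2832) = 410. The PNT approximation gives 2832/ln(2832) ≈ 2832/7.94874 ≈ 356.28. Relative error (π(x) − x/ln(x)) / π(x) ≈ 13.10%; the approximation is known to undercount slightly (Li(x) is a better estimate).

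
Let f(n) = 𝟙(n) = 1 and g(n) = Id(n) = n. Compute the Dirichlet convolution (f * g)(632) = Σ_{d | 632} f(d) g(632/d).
(𝟙 * Id)(632) = 1200

Divisors of 632: [1, 2, 4, 8, 79, 158, 316, 632]. For each d | 632:
  d = 1: 𝟙(1) · Id(632/1) = 1 · 632 = 632
  d = 2: 𝟙(2) · Id(632/2) = 1 · 316 = 316
  d = 4: 𝟙(4) · Id(632/4) = 1 · 158 = 158
  d = 8: 𝟙(8) · Id(632/8) = 1 · 79 = 79
  d = 79: 𝟙(79) · Id(632/79) = 1 · 8 = 8
  d = 158: 𝟙(158) · Id(632/158) = 1 · 4 = 4
  d = 316: 𝟙(316) · Id(632/316) = 1 · 2 = 2
  d = 632: 𝟙(632) · Id(632/632) = 1 · 1 = 1
Summing: (𝟙 * Id)(632) = 632 + 316 + 158 + 79 + 8 + 4 + 2 + 1 = 1200.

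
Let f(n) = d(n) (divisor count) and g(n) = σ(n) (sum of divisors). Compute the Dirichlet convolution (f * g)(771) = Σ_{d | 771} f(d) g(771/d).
(d * σ)(771) = 1560

Divisors of 771: [1, 3, 257, 771]. For each d | 771:
  d = 1: d(1) · σ(771/1) = 1 · 1032 = 1032
  d = 3: d(3) · σ(771/3) = 2 · 258 = 516
  d = 257: d(257) · σ(771/257) = 2 · 4 = 8
  d = 771: d(771) · σ(771/771) = 4 · 1 = 4
Summing: (d * σ)(771) = 1032 + 516 + 8 + 4 = 1560.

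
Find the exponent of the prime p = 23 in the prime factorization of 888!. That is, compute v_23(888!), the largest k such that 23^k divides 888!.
v_23(888!) = 39

Legendre's formula: v_p(n!) = Σ_{k ≥ 1} ⌊n / p^k⌋. For p = 23, n = 888, the terms are:
  ⌊888/23^1⌋ = ⌊888/23⌋ = 38
  ⌊888/23^2⌋ = ⌊888/529⌋ = 1
(the next term ⌊888/23^3⌋ = 0, terminating the sum). Summing: v_23(888!) = 38 + 1 = 39.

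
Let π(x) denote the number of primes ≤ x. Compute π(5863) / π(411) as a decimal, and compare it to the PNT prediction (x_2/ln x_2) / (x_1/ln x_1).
π(5863)/π(411) = 771/80 ≈ 9.6375;  PNT prediction ≈ 9.8954.

π(411) = 80 and π(5863) = 771, so π(5863)/π(411) ≈ 9.6375. The PNT-predicted ratio is (5863/ln(5863)) / (411/ln(411)) ≈ 9.8954. The two agree to within a few percent, as expected.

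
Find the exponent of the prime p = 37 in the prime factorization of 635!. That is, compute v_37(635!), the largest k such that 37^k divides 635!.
v_37(635!) = 17

Legendre's formula: v_p(n!) = Σ_{k ≥ 1} ⌊n / p^k⌋. For p = 37, n = 635, the terms are:
  ⌊635/37^1⌋ = ⌊635/37⌋ = 17
(the next term ⌊635/37^2⌋ = 0, terminating the sum). Summing: v_37(635!) = 17 = 17.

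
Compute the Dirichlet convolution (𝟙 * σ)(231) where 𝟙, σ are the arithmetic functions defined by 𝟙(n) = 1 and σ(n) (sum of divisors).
(𝟙 * σ)(231) = 585

Divisors of 231: [1, 3, 7, 11, 21, 33, 77, 231]. For each d | 231:
  d = 1: 𝟙(1) · σ(231/1) = 1 · 384 = 384
  d = 3: 𝟙(3) · σ(231/3) = 1 · 96 = 96
  d = 7: 𝟙(7) · σ(231/7) = 1 · 48 = 48
  d = 11: 𝟙(11) · σ(231/11) = 1 · 32 = 32
  d = 21: 𝟙(21) · σ(231/21) = 1 · 12 = 12
  d = 33: 𝟙(33) · σ(231/33) = 1 · 8 = 8
  d = 77: 𝟙(77) · σ(231/77) = 1 · 4 = 4
  d = 231: 𝟙(231) · σ(231/231) = 1 · 1 = 1
Summing: (𝟙 * σ)(231) = 384 + 96 + 48 + 32 + 12 + 8 + 4 + 1 = 585.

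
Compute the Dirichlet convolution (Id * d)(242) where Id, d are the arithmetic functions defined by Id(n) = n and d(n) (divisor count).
(Id * d)(242) = 584

Divisors of 242: [1, 2, 11, 22, 121, 242]. For each d | 242:
  d = 1: Id(1) · d(242/1) = 1 · 6 = 6
  d = 2: Id(2) · d(242/2) = 2 · 3 = 6
  d = 11: Id(11) · d(242/11) = 11 · 4 = 44
  d = 22: Id(22) · d(242/22) = 22 · 2 = 44
  d = 121: Id(121) · d(242/121) = 121 · 2 = 242
  d = 242: Id(242) · d(242/242) = 242 · 1 = 242
Summing: (Id * d)(242) = 6 + 6 + 44 + 44 + 242 + 242 = 584.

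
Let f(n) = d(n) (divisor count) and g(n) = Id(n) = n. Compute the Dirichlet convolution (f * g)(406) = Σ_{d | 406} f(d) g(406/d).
(d * Id)(406) = 1116

Divisors of 406: [1, 2, 7, 14, 29, 58, 203, 406]. For each d | 406:
  d = 1: d(1) · Id(406/1) = 1 · 406 = 406
  d = 2: d(2) · Id(406/2) = 2 · 203 = 406
  d = 7: d(7) · Id(406/7) = 2 · 58 = 116
  d = 14: d(14) · Id(406/14) = 4 · 29 = 116
  d = 29: d(29) · Id(406/29) = 2 · 14 = 28
  d = 58: d(58) · Id(406/58) = 4 · 7 = 28
  d = 203: d(203) · Id(406/203) = 4 · 2 = 8
  d = 406: d(406) · Id(406/406) = 8 · 1 = 8
Summing: (d * Id)(406) = 406 + 406 + 116 + 116 + 28 + 28 + 8 + 8 = 1116.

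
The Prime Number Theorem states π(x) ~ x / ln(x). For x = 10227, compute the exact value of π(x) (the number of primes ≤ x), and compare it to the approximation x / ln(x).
π(10227) = 1254;  x/ln(x) ≈ 1107.68;  relative error ≈ 11.67%.

Directly count primes up to 10227: π(10227) = 1254. The PNT approximation gives 10227/ln(10227) ≈ 10227/9.23279 ≈ 1107.68. Relative error (π(x) − x/ln(x)) / π(x) ≈ 11.67%; the approximation is known to undercount slightly (Li(x) is a better estimate).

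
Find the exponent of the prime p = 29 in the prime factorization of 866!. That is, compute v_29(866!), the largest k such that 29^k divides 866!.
v_29(866!) = 30

Legendre's formula: v_p(n!) = Σ_{k ≥ 1} ⌊n / p^k⌋. For p = 29, n = 866, the terms are:
  ⌊866/29^1⌋ = ⌊866/29⌋ = 29
  ⌊866/29^2⌋ = ⌊866/841⌋ = 1
(the next term ⌊866/29^3⌋ = 0, terminating the sum). Summing: v_29(866!) = 29 + 1 = 30.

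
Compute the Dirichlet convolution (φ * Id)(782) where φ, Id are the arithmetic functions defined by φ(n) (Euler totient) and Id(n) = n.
(φ * Id)(782) = 4455

Divisors of 782: [1, 2, 17, 23, 34, 46, 391, 782]. For each d | 782:
  d = 1: φ(1) · Id(782/1) = 1 · 782 = 782
  d = 2: φ(2) · Id(782/2) = 1 · 391 = 391
  d = 17: φ(17) · Id(782/17) = 16 · 46 = 736
  d = 23: φ(23) · Id(782/23) = 22 · 34 = 748
  d = 34: φ(34) · Id(782/34) = 16 · 23 = 368
  d = 46: φ(46) · Id(782/46) = 22 · 17 = 374
  d = 391: φ(391) · Id(782/391) = 352 · 2 = 704
  d = 782: φ(782) · Id(782/782) = 352 · 1 = 352
Summing: (φ * Id)(782) = 782 + 391 + 736 + 748 + 368 + 374 + 704 + 352 = 4455.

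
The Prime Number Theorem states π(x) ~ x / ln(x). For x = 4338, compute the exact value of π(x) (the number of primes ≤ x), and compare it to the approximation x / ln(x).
π(4338) = 592;  x/ln(x) ≈ 517.96;  relative error ≈ 12.51%.

Directly count primes up to 4338: π(4338) = 592. The PNT approximation gives 4338/ln(4338) ≈ 4338/8.37517 ≈ 517.96. Relative error (π(x) − x/ln(x)) / π(x) ≈ 12.51%; the approximation is known to undercount slightly (Li(x) is a better estimate).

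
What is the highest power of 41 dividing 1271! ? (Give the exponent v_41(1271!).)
v_41(1271!) = 31

Legendre's formula: v_p(n!) = Σ_{k ≥ 1} ⌊n / p^k⌋. For p = 41, n = 1271, the terms are:
  ⌊1271/41^1⌋ = ⌊1271/41⌋ = 31
(the next term ⌊1271/41^2⌋ = 0, terminating the sum). Summing: v_41(1271!) = 31 = 31.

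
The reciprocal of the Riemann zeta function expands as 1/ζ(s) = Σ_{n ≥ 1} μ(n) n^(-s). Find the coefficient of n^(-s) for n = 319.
μ(319) = 1

Factor n = 319 = 11 · 29. μ(n) = 0 if any exponent ≥ 2 (not squarefree); otherwise μ(n) = (−1)^{ω(n)} where ω(n) is the number of distinct prime factors. Applying: μ(319) = 1.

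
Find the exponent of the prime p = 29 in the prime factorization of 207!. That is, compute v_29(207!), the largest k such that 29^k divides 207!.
v_29(207!) = 7

Legendre's formula: v_p(n!) = Σ_{k ≥ 1} ⌊n / p^k⌋. For p = 29, n = 207, the terms are:
  ⌊207/29^1⌋ = ⌊207/29⌋ = 7
(the next term ⌊207/29^2⌋ = 0, terminating the sum). Summing: v_29(207!) = 7 = 7.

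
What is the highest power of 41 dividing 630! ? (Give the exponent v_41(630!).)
v_41(630!) = 15

Legendre's formula: v_p(n!) = Σ_{k ≥ 1} ⌊n / p^k⌋. For p = 41, n = 630, the terms are:
  ⌊630/41^1⌋ = ⌊630/41⌋ = 15
(the next term ⌊630/41^2⌋ = 0, terminating the sum). Summing: v_41(630!) = 15 = 15.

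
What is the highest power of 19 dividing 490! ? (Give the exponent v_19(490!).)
v_19(490!) = 26

Legendre's formula: v_p(n!) = Σ_{k ≥ 1} ⌊n / p^k⌋. For p = 19, n = 490, the terms are:
  ⌊490/19^1⌋ = ⌊490/19⌋ = 25
  ⌊490/19^2⌋ = ⌊490/361⌋ = 1
(the next term ⌊490/19^3⌋ = 0, terminating the sum). Summing: v_19(490!) = 25 + 1 = 26.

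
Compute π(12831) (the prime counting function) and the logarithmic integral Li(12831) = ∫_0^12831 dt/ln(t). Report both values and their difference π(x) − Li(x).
π(12831) = 1530;  Li(12831) ≈ 1549.26;  π(x) − Li(x) ≈ -19.26.

Direct count of primes ≤ 12831 gives π(12831) = 1530. Numerical evaluation of the logarithmic integral gives Li(12831) ≈ 1549.26. The difference π(x) − Li(x) ≈ -19.26 is typically negative for small/moderate x (Li(x) overestimates), though Littlewood's theorem shows this sign changes infinitely often.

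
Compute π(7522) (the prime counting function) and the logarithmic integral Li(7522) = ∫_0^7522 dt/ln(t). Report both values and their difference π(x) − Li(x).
π(7522) = 952;  Li(7522) ≈ 973.05;  π(x) − Li(x) ≈ -21.05.

Direct count of primes ≤ 7522 gives π(7522) = 952. Numerical evaluation of the logarithmic integral gives Li(7522) ≈ 973.05. The difference π(x) − Li(x) ≈ -21.05 is typically negative for small/moderate x (Li(x) overestimates), though Littlewood's theorem shows this sign changes infinitely often.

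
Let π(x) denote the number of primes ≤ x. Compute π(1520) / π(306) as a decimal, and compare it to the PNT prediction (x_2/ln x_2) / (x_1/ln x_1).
π(1520)/π(306) = 240/62 ≈ 3.8710;  PNT prediction ≈ 3.8806.

π(306) = 62 and π(1520) = 240, so π(1520)/π(306) ≈ 3.8710. The PNT-predicted ratio is (1520/ln(1520)) / (306/ln(306)) ≈ 3.8806. The two agree to within a few percent, as expected.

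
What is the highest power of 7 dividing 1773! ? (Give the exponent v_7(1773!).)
v_7(1773!) = 294

Legendre's formula: v_p(n!) = Σ_{k ≥ 1} ⌊n / p^k⌋. For p = 7, n = 1773, the terms are:
  ⌊1773/7^1⌋ = ⌊1773/7⌋ = 253
  ⌊1773/7^2⌋ = ⌊1773/49⌋ = 36
  ⌊1773/7^3⌋ = ⌊1773/343⌋ = 5
(the next term ⌊1773/7^4⌋ = 0, terminating the sum). Summing: v_7(1773!) = 253 + 36 + 5 = 294.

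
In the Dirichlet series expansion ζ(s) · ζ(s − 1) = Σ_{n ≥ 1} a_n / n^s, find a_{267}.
σ(267) = 360

In the product (Σ m^0/m^s)(Σ k / k^s) = Σ (Σ_{d | n} d) / n^s, the coefficient of 1/n^s is σ(n) = Σ_{d | n} d. For n = 267, divisors are [1, 3, 89, 267]; summing: σ(267) = 360.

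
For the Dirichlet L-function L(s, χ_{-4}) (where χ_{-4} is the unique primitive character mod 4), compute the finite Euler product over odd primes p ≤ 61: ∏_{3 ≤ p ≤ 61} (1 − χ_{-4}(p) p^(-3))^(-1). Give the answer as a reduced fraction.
∏ = 126115667482028600084463789626710364805572778792731/130156894276470431285217911893722225289762827141120

The odd primes p ≤ 61 are [3, 5, 7, 11, 13, 17, 19, 23, 29, 31, 37, 41, 43, 47, 53, 59, 61]. For each, χ(p) = 1 if p ≡ 1 mod 4, χ(p) = −1 if p ≡ 3 mod 4. Taking (1 − χ(p)/p^3)^(-1) = p^3/(p^3 − χ(p)): (1 − (-1)/3^3)^(-1) · (1 − (1)/5^3)^(-1) · (1 − (-1)/7^3)^(-1) · (1 − (-1)/11^3)^(-1) · (1 − (1)/13^3)^(-1) · (1 − (1)/17^3)^(-1) · (1 − (-1)/19^3)^(-1) · (1 − (-1)/23^3)^(-1) · (1 − (1)/29^3)^(-1) · (1 − (-1)/31^3)^(-1) · (1 − (1)/37^3)^(-1) · (1 − (1)/41^3)^(-1) · (1 − (-1)/43^3)^(-1) · (1 − (-1)/47^3)^(-1) · (1 − (1)/53^3)^(-1) · (1 − (-1)/59^3)^(-1) · (1 − (1)/61^3)^(-1) = 126115667482028600084463789626710364805572778792731/130156894276470431285217911893722225289762827141120.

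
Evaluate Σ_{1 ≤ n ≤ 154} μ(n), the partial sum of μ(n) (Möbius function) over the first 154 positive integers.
Σ_{n ≤ 154} μ(n) = -2

Compute μ(n) for each 1 ≤ n ≤ 154: μ(1) = 1, μ(2) = -1, μ(3) = -1, μ(4) = 0, μ(5) = -1, μ(6) = 1, μ(7) = -1, μ(8) = 0, μ(9) = 0, μ(10) = 1, μ(11) = -1, μ(12) = 0, μ(13) = -1, μ(14) = 1, μ(15) = 1, μ(16) = 0, μ(17) = -1, μ(18) = 0, μ(19) = -1, μ(20) = 0, μ(21) = 1, μ(22) = 1, μ(23) = -1, μ(24) = 0, μ(25) = 0, μ(26) = 1, μ(27) = 0, μ(28) = 0, μ(29) = -1, μ(30) = -1, μ(31) = -1, μ(32) = 0, μ(33) = 1, μ(34) = 1, μ(35) = 1, μ(36) = 0, μ(37) = -1, μ(38) = 1, μ(39) = 1, μ(40) = 0, μ(41) = -1, μ(42) = -1, μ(43) = -1, μ(44) = 0, μ(45) = 0, μ(46) = 1, μ(47) = -1, μ(48) = 0, μ(49) = 0, μ(50) = 0, μ(51) = 1, μ(52) = 0, μ(53) = -1, μ(54) = 0, μ(55) = 1, μ(56) = 0, μ(57) = 1, μ(58) = 1, μ(59) = -1, μ(60) = 0, μ(61) = -1, μ(62) = 1, μ(63) = 0, μ(64) = 0, μ(65) = 1, μ(66) = -1, μ(67) = -1, μ(68) = 0, μ(69) = 1, μ(70) = -1, μ(71) = -1, μ(72) = 0, μ(73) = -1, μ(74) = 1, μ(75) = 0, μ(76) = 0, μ(77) = 1, μ(78) = -1, μ(79) = -1, μ(80) = 0, μ(81) = 0, μ(82) = 1, μ(83) = -1, μ(84) = 0, μ(85) = 1, μ(86) = 1, μ(87) = 1, μ(88) = 0, μ(89) = -1, μ(90) = 0, μ(91) = 1, μ(92) = 0, μ(93) = 1, μ(94) = 1, μ(95) = 1, μ(96) = 0, μ(97) = -1, μ(98) = 0, μ(99) = 0, μ(100) = 0, μ(101) = -1, μ(102) = -1, μ(103) = -1, μ(104) = 0, μ(105) = -1, μ(106) = 1, μ(107) = -1, μ(108) = 0, μ(109) = -1, μ(110) = -1, μ(111) = 1, μ(112) = 0, μ(113) = -1, μ(114) = -1, μ(115) = 1, μ(116) = 0, μ(117) = 0, μ(118) = 1, μ(119) = 1, μ(120) = 0, μ(121) = 0, μ(122) = 1, μ(123) = 1, μ(124) = 0, μ(125) = 0, μ(126) = 0, μ(127) = -1, μ(128) = 0, μ(129) = 1, μ(130) = -1, μ(131) = -1, μ(132) = 0, μ(133) = 1, μ(134) = 1, μ(135) = 0, μ(136) = 0, μ(137) = -1, μ(138) = -1, μ(139) = -1, μ(140) = 0, μ(141) = 1, μ(142) = 1, μ(143) = 1, μ(144) = 0, μ(145) = 1, μ(146) = 1, μ(147) = 0, μ(148) = 0, μ(149) = -1, μ(150) = 0, μ(151) = -1, μ(152) = 0, μ(153) = 0, μ(154) = -1. Summing all 154 values: -2. (Mertens function M(x) = Σ_{n ≤ x} μ(n); on average M(x) should be small (PNT ⟺ M(x) = o(x)).)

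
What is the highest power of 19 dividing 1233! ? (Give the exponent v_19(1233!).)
v_19(1233!) = 67

Legendre's formula: v_p(n!) = Σ_{k ≥ 1} ⌊n / p^k⌋. For p = 19, n = 1233, the terms are:
  ⌊1233/19^1⌋ = ⌊1233/19⌋ = 64
  ⌊1233/19^2⌋ = ⌊1233/361⌋ = 3
(the next term ⌊1233/19^3⌋ = 0, terminating the sum). Summing: v_19(1233!) = 64 + 3 = 67.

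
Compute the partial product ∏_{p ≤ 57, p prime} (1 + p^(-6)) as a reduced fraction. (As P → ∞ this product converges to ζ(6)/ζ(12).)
∏ = 360549358903447598496102606972302575686854635195266223026920975630213276302501208168000000/354490140797970318435085924328566932610522860437094896232244152761372626351680260596056897

The primes p ≤ 57 are [2, 3, 5, 7, 11, 13, 17, 19, 23, 29, 31, 37, 41, 43, 47, 53]. For each, (1 + 1/p^6) = (p^6 + 1)/p^6. Multiplying these fractions over p ∈ [2, 3, 5, 7, 11, 13, 17, 19, 23, 29, 31, 37, 41, 43, 47, 53] gives 360549358903447598496102606972302575686854635195266223026920975630213276302501208168000000/354490140797970318435085924328566932610522860437094896232244152761372626351680260596056897. (In the limit P → ∞ this tends to ζ(6)/ζ(12).)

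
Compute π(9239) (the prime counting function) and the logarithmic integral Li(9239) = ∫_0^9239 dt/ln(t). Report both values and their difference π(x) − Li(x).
π(9239) = 1145;  Li(9239) ≈ 1163.16;  π(x) − Li(x) ≈ -18.16.

Direct count of primes ≤ 9239 gives π(9239) = 1145. Numerical evaluation of the logarithmic integral gives Li(9239) ≈ 1163.16. The difference π(x) − Li(x) ≈ -18.16 is typically negative for small/moderate x (Li(x) overestimates), though Littlewood's theorem shows this sign changes infinitely often.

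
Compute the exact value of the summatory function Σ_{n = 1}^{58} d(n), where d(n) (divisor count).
Σ_{n ≤ 58} d(n) = 247

Compute d(n) for each 1 ≤ n ≤ 58: d(1) = 1, d(2) = 2, d(3) = 2, d(4) = 3, d(5) = 2, d(6) = 4, d(7) = 2, d(8) = 4, d(9) = 3, d(10) = 4, d(11) = 2, d(12) = 6, d(13) = 2, d(14) = 4, d(15) = 4, d(16) = 5, d(17) = 2, d(18) = 6, d(19) = 2, d(20) = 6, d(21) = 4, d(22) = 4, d(23) = 2, d(24) = 8, d(25) = 3, d(26) = 4, d(27) = 4, d(28) = 6, d(29) = 2, d(30) = 8, d(31) = 2, d(32) = 6, d(33) = 4, d(34) = 4, d(35) = 4, d(36) = 9, d(37) = 2, d(38) = 4, d(39) = 4, d(40) = 8, d(41) = 2, d(42) = 8, d(43) = 2, d(44) = 6, d(45) = 6, d(46) = 4, d(47) = 2, d(48) = 10, d(49) = 3, d(50) = 6, d(51) = 4, d(52) = 6, d(53) = 2, d(54) = 8, d(55) = 4, d(56) = 8, d(57) = 4, d(58) = 4. Summing all 58 values: 247. (Dirichlet's divisor formula: Σ_{n ≤ x} d(n) = x ln(x) + (2γ − 1) x + O(√x). For x = 58, the asymptotic estimate is ≈ 244.46.)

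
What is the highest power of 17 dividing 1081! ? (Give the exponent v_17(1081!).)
v_17(1081!) = 66

Legendre's formula: v_p(n!) = Σ_{k ≥ 1} ⌊n / p^k⌋. For p = 17, n = 1081, the terms are:
  ⌊1081/17^1⌋ = ⌊1081/17⌋ = 63
  ⌊1081/17^2⌋ = ⌊1081/289⌋ = 3
(the next term ⌊1081/17^3⌋ = 0, terminating the sum). Summing: v_17(1081!) = 63 + 3 = 66.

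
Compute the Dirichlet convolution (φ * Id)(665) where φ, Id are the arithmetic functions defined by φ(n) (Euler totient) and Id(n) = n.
(φ * Id)(665) = 4329

Divisors of 665: [1, 5, 7, 19, 35, 95, 133, 665]. For each d | 665:
  d = 1: φ(1) · Id(665/1) = 1 · 665 = 665
  d = 5: φ(5) · Id(665/5) = 4 · 133 = 532
  d = 7: φ(7) · Id(665/7) = 6 · 95 = 570
  d = 19: φ(19) · Id(665/19) = 18 · 35 = 630
  d = 35: φ(35) · Id(665/35) = 24 · 19 = 456
  d = 95: φ(95) · Id(665/95) = 72 · 7 = 504
  d = 133: φ(133) · Id(665/133) = 108 · 5 = 540
  d = 665: φ(665) · Id(665/665) = 432 · 1 = 432
Summing: (φ * Id)(665) = 665 + 532 + 570 + 630 + 456 + 504 + 540 + 432 = 4329.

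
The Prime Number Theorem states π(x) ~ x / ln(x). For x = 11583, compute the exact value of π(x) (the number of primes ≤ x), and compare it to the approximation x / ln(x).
π(11583) = 1393;  x/ln(x) ≈ 1237.86;  relative error ≈ 11.14%.

Directly count primes up to 11583: π(11583) = 1393. The PNT approximation gives 11583/ln(11583) ≈ 11583/9.35729 ≈ 1237.86. Relative error (π(x) − x/ln(x)) / π(x) ≈ 11.14%; the approximation is known to undercount slightly (Li(x) is a better estimate).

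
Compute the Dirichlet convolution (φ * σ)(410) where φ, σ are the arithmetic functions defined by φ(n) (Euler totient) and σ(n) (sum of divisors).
(φ * σ)(410) = 3280

Divisors of 410: [1, 2, 5, 10, 41, 82, 205, 410]. For each d | 410:
  d = 1: φ(1) · σ(410/1) = 1 · 756 = 756
  d = 2: φ(2) · σ(410/2) = 1 · 252 = 252
  d = 5: φ(5) · σ(410/5) = 4 · 126 = 504
  d = 10: φ(10) · σ(410/10) = 4 · 42 = 168
  d = 41: φ(41) · σ(410/41) = 40 · 18 = 720
  d = 82: φ(82) · σ(410/82) = 40 · 6 = 240
  d = 205: φ(205) · σ(410/205) = 160 · 3 = 480
  d = 410: φ(410) · σ(410/410) = 160 · 1 = 160
Summing: (φ * σ)(410) = 756 + 252 + 504 + 168 + 720 + 240 + 480 + 160 = 3280.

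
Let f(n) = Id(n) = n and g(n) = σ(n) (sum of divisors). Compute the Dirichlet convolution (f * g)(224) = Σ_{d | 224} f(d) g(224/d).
(Id * σ)(224) = 4815

Divisors of 224: [1, 2, 4, 7, 8, 14, 16, 28, 32, 56, 112, 224]. For each d | 224:
  d = 1: Id(1) · σ(224/1) = 1 · 504 = 504
  d = 2: Id(2) · σ(224/2) = 2 · 248 = 496
  d = 4: Id(4) · σ(224/4) = 4 · 120 = 480
  d = 7: Id(7) · σ(224/7) = 7 · 63 = 441
  d = 8: Id(8) · σ(224/8) = 8 · 56 = 448
  d = 14: Id(14) · σ(224/14) = 14 · 31 = 434
  d = 16: Id(16) · σ(224/16) = 16 · 24 = 384
  d = 28: Id(28) · σ(224/28) = 28 · 15 = 420
  d = 32: Id(32) · σ(224/32) = 32 · 8 = 256
  d = 56: Id(56) · σ(224/56) = 56 · 7 = 392
  d = 112: Id(112) · σ(224/112) = 112 · 3 = 336
  d = 224: Id(224) · σ(224/224) = 224 · 1 = 224
Summing: (Id * σ)(224) = 504 + 496 + 480 + 441 + 448 + 434 + 384 + 420 + 256 + 392 + 336 + 224 = 4815.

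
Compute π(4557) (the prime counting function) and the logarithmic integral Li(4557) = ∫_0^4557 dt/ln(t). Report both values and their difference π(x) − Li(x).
π(4557) = 617;  Li(4557) ≈ 631.99;  π(x) − Li(x) ≈ -14.99.

Direct count of primes ≤ 4557 gives π(4557) = 617. Numerical evaluation of the logarithmic integral gives Li(4557) ≈ 631.99. The difference π(x) − Li(x) ≈ -14.99 is typically negative for small/moderate x (Li(x) overestimates), though Littlewood's theorem shows this sign changes infinitely often.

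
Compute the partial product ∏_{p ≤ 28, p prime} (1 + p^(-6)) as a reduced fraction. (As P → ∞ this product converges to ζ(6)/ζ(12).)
∏ = 1528148900144746288585670319214284020/1502467574555591484127420211226932553

The primes p ≤ 28 are [2, 3, 5, 7, 11, 13, 17, 19, 23]. For each, (1 + 1/p^6) = (p^6 + 1)/p^6. Multiplying these fractions over p ∈ [2, 3, 5, 7, 11, 13, 17, 19, 23] gives 1528148900144746288585670319214284020/1502467574555591484127420211226932553. (In the limit P → ∞ this tends to ζ(6)/ζ(12).)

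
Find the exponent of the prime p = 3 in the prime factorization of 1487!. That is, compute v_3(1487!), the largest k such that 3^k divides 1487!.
v_3(1487!) = 741

Legendre's formula: v_p(n!) = Σ_{k ≥ 1} ⌊n / p^k⌋. For p = 3, n = 1487, the terms are:
  ⌊1487/3^1⌋ = ⌊1487/3⌋ = 495
  ⌊1487/3^2⌋ = ⌊1487/9⌋ = 165
  ⌊1487/3^3⌋ = ⌊1487/27⌋ = 55
  ⌊1487/3^4⌋ = ⌊1487/81⌋ = 18
  ⌊1487/3^5⌋ = ⌊1487/243⌋ = 6
  ⌊1487/3^6⌋ = ⌊1487/729⌋ = 2
(the next term ⌊1487/3^7⌋ = 0, terminating the sum). Summing: v_3(1487!) = 495 + 165 + 55 + 18 + 6 + 2 = 741.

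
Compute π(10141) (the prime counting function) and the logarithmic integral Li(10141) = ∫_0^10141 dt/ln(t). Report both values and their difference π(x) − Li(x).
π(10141) = 1245;  Li(10141) ≈ 1261.43;  π(x) − Li(x) ≈ -16.43.

Direct count of primes ≤ 10141 gives π(10141) = 1245. Numerical evaluation of the logarithmic integral gives Li(10141) ≈ 1261.43. The difference π(x) − Li(x) ≈ -16.43 is typically negative for small/moderate x (Li(x) overestimates), though Littlewood's theorem shows this sign changes infinitely often.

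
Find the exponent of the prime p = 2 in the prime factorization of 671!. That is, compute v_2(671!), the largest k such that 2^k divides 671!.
v_2(671!) = 664

Legendre's formula: v_p(n!) = Σ_{k ≥ 1} ⌊n / p^k⌋. For p = 2, n = 671, the terms are:
  ⌊671/2^1⌋ = ⌊671/2⌋ = 335
  ⌊671/2^2⌋ = ⌊671/4⌋ = 167
  ⌊671/2^3⌋ = ⌊671/8⌋ = 83
  ⌊671/2^4⌋ = ⌊671/16⌋ = 41
  ⌊671/2^5⌋ = ⌊671/32⌋ = 20
  ⌊671/2^6⌋ = ⌊671/64⌋ = 10
  ⌊671/2^7⌋ = ⌊671/128⌋ = 5
  ⌊671/2^8⌋ = ⌊671/256⌋ = 2
  ⌊671/2^9⌋ = ⌊671/512⌋ = 1
(the next term ⌊671/2^10⌋ = 0, terminating the sum). Summing: v_2(671!) = 335 + 167 + 83 + 41 + 20 + 10 + 5 + 2 + 1 = 664.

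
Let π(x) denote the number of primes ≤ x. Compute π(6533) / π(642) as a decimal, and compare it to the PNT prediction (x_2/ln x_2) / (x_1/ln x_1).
π(6533)/π(642) = 844/116 ≈ 7.2759;  PNT prediction ≈ 7.4885.

π(642) = 116 and π(6533) = 844, so π(6533)/π(642) ≈ 7.2759. The PNT-predicted ratio is (6533/ln(6533)) / (642/ln(642)) ≈ 7.4885. The two agree to within a few percent, as expected.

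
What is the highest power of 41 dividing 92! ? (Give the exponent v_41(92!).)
v_41(92!) = 2

Legendre's formula: v_p(n!) = Σ_{k ≥ 1} ⌊n / p^k⌋. For p = 41, n = 92, the terms are:
  ⌊92/41^1⌋ = ⌊92/41⌋ = 2
(the next term ⌊92/41^2⌋ = 0, terminating the sum). Summing: v_41(92!) = 2 = 2.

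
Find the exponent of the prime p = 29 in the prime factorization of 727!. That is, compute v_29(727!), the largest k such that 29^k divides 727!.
v_29(727!) = 25

Legendre's formula: v_p(n!) = Σ_{k ≥ 1} ⌊n / p^k⌋. For p = 29, n = 727, the terms are:
  ⌊727/29^1⌋ = ⌊727/29⌋ = 25
(the next term ⌊727/29^2⌋ = 0, terminating the sum). Summing: v_29(727!) = 25 = 25.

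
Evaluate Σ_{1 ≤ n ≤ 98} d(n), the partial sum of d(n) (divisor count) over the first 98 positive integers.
Σ_{n ≤ 98} d(n) = 467

Compute d(n) for each 1 ≤ n ≤ 98: d(1) = 1, d(2) = 2, d(3) = 2, d(4) = 3, d(5) = 2, d(6) = 4, d(7) = 2, d(8) = 4, d(9) = 3, d(10) = 4, d(11) = 2, d(12) = 6, d(13) = 2, d(14) = 4, d(15) = 4, d(16) = 5, d(17) = 2, d(18) = 6, d(19) = 2, d(20) = 6, d(21) = 4, d(22) = 4, d(23) = 2, d(24) = 8, d(25) = 3, d(26) = 4, d(27) = 4, d(28) = 6, d(29) = 2, d(30) = 8, d(31) = 2, d(32) = 6, d(33) = 4, d(34) = 4, d(35) = 4, d(36) = 9, d(37) = 2, d(38) = 4, d(39) = 4, d(40) = 8, d(41) = 2, d(42) = 8, d(43) = 2, d(44) = 6, d(45) = 6, d(46) = 4, d(47) = 2, d(48) = 10, d(49) = 3, d(50) = 6, d(51) = 4, d(52) = 6, d(53) = 2, d(54) = 8, d(55) = 4, d(56) = 8, d(57) = 4, d(58) = 4, d(59) = 2, d(60) = 12, d(61) = 2, d(62) = 4, d(63) = 6, d(64) = 7, d(65) = 4, d(66) = 8, d(67) = 2, d(68) = 6, d(69) = 4, d(70) = 8, d(71) = 2, d(72) = 12, d(73) = 2, d(74) = 4, d(75) = 6, d(76) = 6, d(77) = 4, d(78) = 8, d(79) = 2, d(80) = 10, d(81) = 5, d(82) = 4, d(83) = 2, d(84) = 12, d(85) = 4, d(86) = 4, d(87) = 4, d(88) = 8, d(89) = 2, d(90) = 12, d(91) = 4, d(92) = 6, d(93) = 4, d(94) = 4, d(95) = 4, d(96) = 12, d(97) = 2, d(98) = 6. Summing all 98 values: 467. (Dirichlet's divisor formula: Σ_{n ≤ x} d(n) = x ln(x) + (2γ − 1) x + O(√x). For x = 98, the asymptotic estimate is ≈ 464.46.)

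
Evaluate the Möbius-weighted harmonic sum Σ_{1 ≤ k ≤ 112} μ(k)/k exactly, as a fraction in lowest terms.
Σ μ(k)/k = -678316192822146162262092815134314936522301/39962142402550705168325165981723972810713890

Values of μ(k) for 1 ≤ k ≤ 112: μ(1) = 1, μ(2) = -1, μ(3) = -1, μ(5) = -1, μ(6) = 1, μ(7) = -1, μ(10) = 1, μ(11) = -1, μ(13) = -1, μ(14) = 1, μ(15) = 1, μ(17) = -1, μ(19) = -1, μ(21) = 1, μ(22) = 1, μ(23) = -1, μ(26) = 1, μ(29) = -1, μ(30) = -1, μ(31) = -1, μ(33) = 1, μ(34) = 1, μ(35) = 1, μ(37) = -1, μ(38) = 1, μ(39) = 1, μ(41) = -1, μ(42) = -1, μ(43) = -1, μ(46) = 1, μ(47) = -1, μ(51) = 1, μ(53) = -1, μ(55) = 1, μ(57) = 1, μ(58) = 1, μ(59) = -1, μ(61) = -1, μ(62) = 1, μ(65) = 1, μ(66) = -1, μ(67) = -1, μ(69) = 1, μ(70) = -1, μ(71) = -1, μ(73) = -1, μ(74) = 1, μ(77) = 1, μ(78) = -1, μ(79) = -1, μ(82) = 1, μ(83) = -1, μ(85) = 1, μ(86) = 1, μ(87) = 1, μ(89) = -1, μ(91) = 1, μ(93) = 1, μ(94) = 1, μ(95) = 1, μ(97) = -1, μ(101) = -1, μ(102) = -1, μ(103) = -1, μ(105) = -1, μ(106) = 1, μ(107) = -1, μ(109) = -1, μ(110) = -1, μ(111) = 1, with μ = 0 on non-squarefree integers. Summing μ(k)/k for k where μ(k) ≠ 0 gives -678316192822146162262092815134314936522301/39962142402550705168325165981723972810713890 ≈ -0.0170. (PNT ⟺ this sum → 0 as n → ∞.)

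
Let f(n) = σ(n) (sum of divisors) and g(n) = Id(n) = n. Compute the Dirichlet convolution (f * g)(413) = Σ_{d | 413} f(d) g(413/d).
(σ * Id)(413) = 1785

Divisors of 413: [1, 7, 59, 413]. For each d | 413:
  d = 1: σ(1) · Id(413/1) = 1 · 413 = 413
  d = 7: σ(7) · Id(413/7) = 8 · 59 = 472
  d = 59: σ(59) · Id(413/59) = 60 · 7 = 420
  d = 413: σ(413) · Id(413/413) = 480 · 1 = 480
Summing: (σ * Id)(413) = 413 + 472 + 420 + 480 = 1785.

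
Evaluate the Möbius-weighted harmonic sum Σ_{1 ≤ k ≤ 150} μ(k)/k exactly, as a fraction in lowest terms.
Σ μ(k)/k = 6595680120984975873251486071642506311068428581824310097/497394116979759773352958578871947022849194621108954843470

Values of μ(k) for 1 ≤ k ≤ 150: μ(1) = 1, μ(2) = -1, μ(3) = -1, μ(5) = -1, μ(6) = 1, μ(7) = -1, μ(10) = 1, μ(11) = -1, μ(13) = -1, μ(14) = 1, μ(15) = 1, μ(17) = -1, μ(19) = -1, μ(21) = 1, μ(22) = 1, μ(23) = -1, μ(26) = 1, μ(29) = -1, μ(30) = -1, μ(31) = -1, μ(33) = 1, μ(34) = 1, μ(35) = 1, μ(37) = -1, μ(38) = 1, μ(39) = 1, μ(41) = -1, μ(42) = -1, μ(43) = -1, μ(46) = 1, μ(47) = -1, μ(51) = 1, μ(53) = -1, μ(55) = 1, μ(57) = 1, μ(58) = 1, μ(59) = -1, μ(61) = -1, μ(62) = 1, μ(65) = 1, μ(66) = -1, μ(67) = -1, μ(69) = 1, μ(70) = -1, μ(71) = -1, μ(73) = -1, μ(74) = 1, μ(77) = 1, μ(78) = -1, μ(79) = -1, μ(82) = 1, μ(83) = -1, μ(85) = 1, μ(86) = 1, μ(87) = 1, μ(89) = -1, μ(91) = 1, μ(93) = 1, μ(94) = 1, μ(95) = 1, μ(97) = -1, μ(101) = -1, μ(102) = -1, μ(103) = -1, μ(105) = -1, μ(106) = 1, μ(107) = -1, μ(109) = -1, μ(110) = -1, μ(111) = 1, μ(113) = -1, μ(114) = -1, μ(115) = 1, μ(118) = 1, μ(119) = 1, μ(122) = 1, μ(123) = 1, μ(127) = -1, μ(129) = 1, μ(130) = -1, μ(131) = -1, μ(133) = 1, μ(134) = 1, μ(137) = -1, μ(138) = -1, μ(139) = -1, μ(141) = 1, μ(142) = 1, μ(143) = 1, μ(145) = 1, μ(146) = 1, μ(149) = -1, with μ = 0 on non-squarefree integers. Summing μ(k)/k for k where μ(k) ≠ 0 gives 6595680120984975873251486071642506311068428581824310097/497394116979759773352958578871947022849194621108954843470 ≈ 0.0133. (PNT ⟺ this sum → 0 as n → ∞.)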